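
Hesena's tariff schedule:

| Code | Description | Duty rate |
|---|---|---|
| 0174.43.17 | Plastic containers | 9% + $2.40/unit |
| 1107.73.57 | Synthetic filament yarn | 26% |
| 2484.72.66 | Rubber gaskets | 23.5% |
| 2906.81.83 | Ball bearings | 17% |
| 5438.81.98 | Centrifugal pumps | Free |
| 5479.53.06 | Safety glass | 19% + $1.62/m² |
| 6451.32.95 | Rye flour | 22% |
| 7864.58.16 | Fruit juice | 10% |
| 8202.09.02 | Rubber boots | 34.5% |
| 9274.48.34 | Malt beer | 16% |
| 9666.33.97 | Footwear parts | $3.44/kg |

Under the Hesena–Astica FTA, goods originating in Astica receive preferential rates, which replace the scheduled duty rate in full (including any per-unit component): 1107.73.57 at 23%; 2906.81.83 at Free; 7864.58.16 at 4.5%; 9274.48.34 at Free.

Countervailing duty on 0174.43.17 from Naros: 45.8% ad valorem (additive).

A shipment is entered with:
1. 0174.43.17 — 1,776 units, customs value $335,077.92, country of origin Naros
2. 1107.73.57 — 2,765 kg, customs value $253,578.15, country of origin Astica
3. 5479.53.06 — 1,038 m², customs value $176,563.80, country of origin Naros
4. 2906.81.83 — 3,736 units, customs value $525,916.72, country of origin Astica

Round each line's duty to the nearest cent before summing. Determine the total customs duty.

$281,436.75

Line 1 (0174.43.17, Naros, 1,776 units, $335,077.92):
Base rate for 0174.43.17 is 9% + $2.40/unit.
Additional duty on 0174.43.17 from Naros: +45.8%. Applied ad valorem rate: 9% + 45.8% = 54.8%.
Duty = $335,077.92 × 54.8% + 1,776 × $2.40 = $187,885.10.
Line 2 (1107.73.57, Astica, 2,765 kg, $253,578.15):
Base rate for 1107.73.57 is 26%.
Origin Astica qualifies under the Hesena–Astica agreement and 1107.73.57 is covered: preferential rate 23% applies instead.
Duty = $253,578.15 × 23% = $58,322.97.
Line 3 (5479.53.06, Naros, 1,038 m², $176,563.80):
Base rate for 5479.53.06 is 19% + $1.62/m².
Duty = $176,563.80 × 19% + 1,038 × $1.62 = $35,228.68.
Line 4 (2906.81.83, Astica, 3,736 units, $525,916.72):
Base rate for 2906.81.83 is 17%.
Origin Astica qualifies under the Hesena–Astica agreement and 2906.81.83 is covered: preferential rate Free applies instead.
Duty = $525,916.72 × 0% = $0.00.
Total = $187,885.10 + $58,322.97 + $35,228.68 + $0.00 = $281,436.75.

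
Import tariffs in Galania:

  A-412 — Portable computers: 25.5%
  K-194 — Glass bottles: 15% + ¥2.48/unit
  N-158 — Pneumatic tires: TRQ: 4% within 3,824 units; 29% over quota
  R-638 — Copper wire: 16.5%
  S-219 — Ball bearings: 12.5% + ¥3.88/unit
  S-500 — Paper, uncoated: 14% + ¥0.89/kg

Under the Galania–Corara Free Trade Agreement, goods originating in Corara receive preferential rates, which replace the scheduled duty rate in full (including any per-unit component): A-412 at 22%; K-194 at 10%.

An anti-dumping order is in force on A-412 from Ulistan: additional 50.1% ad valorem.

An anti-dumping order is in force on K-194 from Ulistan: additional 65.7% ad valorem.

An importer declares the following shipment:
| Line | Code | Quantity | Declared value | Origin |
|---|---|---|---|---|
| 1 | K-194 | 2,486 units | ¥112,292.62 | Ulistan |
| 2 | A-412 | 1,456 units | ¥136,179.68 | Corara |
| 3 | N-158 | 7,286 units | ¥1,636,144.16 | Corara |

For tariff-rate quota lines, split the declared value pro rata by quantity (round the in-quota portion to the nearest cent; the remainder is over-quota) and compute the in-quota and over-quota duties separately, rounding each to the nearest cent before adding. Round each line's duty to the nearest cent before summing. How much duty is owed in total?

Line 1 (K-194, Ulistan, 2,486 units, ¥112,292.62):
Base rate for K-194 is 15% + ¥2.48/unit.
K-194 has an FTA preferential rate, but origin Ulistan is not Corara; base rate stands.
Additional duty on K-194 from Ulistan: +65.7%. Applied ad valorem rate: 15% + 65.7% = 80.7%.
Duty = ¥112,292.62 × 80.7% + 2,486 × ¥2.48 = ¥96,785.42.
Line 2 (A-412, Corara, 1,456 units, ¥136,179.68):
Base rate for A-412 is 25.5%.
Origin Corara qualifies under the Galania–Corara agreement and A-412 is covered: preferential rate 22% applies instead.
The additional-duty order on A-412 targets Ulistan, not Corara; it does not apply.
Duty = ¥136,179.68 × 22% = ¥29,959.53.
Line 3 (N-158, Corara, 7,286 units, ¥1,636,144.16):
Code N-158 is under a tariff-rate quota (threshold 3,824 units). In-quota: 3,824 units at 4%; over-quota: 3,462 units at 29%.
Pro-rata value split: in-quota = ¥1,636,144.16 × 3,824/7,286 = ¥858,717.44; over-quota = ¥1,636,144.16 − ¥858,717.44 = ¥777,426.72.
In-quota duty = ¥858,717.44 × 4% = ¥34,348.70. Over-quota duty = ¥777,426.72 × 29% = ¥225,453.75.
Line duty = ¥34,348.70 + ¥225,453.75 = ¥259,802.45.
Total = ¥96,785.42 + ¥29,959.53 + ¥259,802.45 = ¥386,547.40.

¥386,547.40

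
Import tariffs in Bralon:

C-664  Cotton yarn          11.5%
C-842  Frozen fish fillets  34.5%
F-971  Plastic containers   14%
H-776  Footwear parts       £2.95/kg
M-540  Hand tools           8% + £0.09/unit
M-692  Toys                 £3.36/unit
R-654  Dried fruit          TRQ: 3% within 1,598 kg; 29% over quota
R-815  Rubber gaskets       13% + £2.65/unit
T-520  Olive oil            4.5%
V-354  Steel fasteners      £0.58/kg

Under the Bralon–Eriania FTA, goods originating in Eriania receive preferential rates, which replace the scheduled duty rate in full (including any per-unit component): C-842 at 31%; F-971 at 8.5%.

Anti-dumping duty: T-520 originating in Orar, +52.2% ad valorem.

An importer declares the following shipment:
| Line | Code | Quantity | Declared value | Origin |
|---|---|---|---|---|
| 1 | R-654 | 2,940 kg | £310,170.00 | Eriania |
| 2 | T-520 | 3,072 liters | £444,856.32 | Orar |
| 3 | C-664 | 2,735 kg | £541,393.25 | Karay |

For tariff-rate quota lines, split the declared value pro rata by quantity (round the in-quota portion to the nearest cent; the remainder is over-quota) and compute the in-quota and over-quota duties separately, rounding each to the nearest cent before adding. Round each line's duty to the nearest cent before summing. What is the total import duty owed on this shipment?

Line 1 (R-654, Eriania, 2,940 kg, £310,170.00):
Code R-654 is under a tariff-rate quota (threshold 1,598 kg). In-quota: 1,598 kg at 3%; over-quota: 1,342 kg at 29%.
Pro-rata value split: in-quota = £310,170.00 × 1,598/2,940 = £168,589.00; over-quota = £310,170.00 − £168,589.00 = £141,581.00.
In-quota duty = £168,589.00 × 3% = £5,057.67. Over-quota duty = £141,581.00 × 29% = £41,058.49.
Line duty = £5,057.67 + £41,058.49 = £46,116.16.
Line 2 (T-520, Orar, 3,072 liters, £444,856.32):
Base rate for T-520 is 4.5%.
Additional duty on T-520 from Orar: +52.2%. Applied ad valorem rate: 4.5% + 52.2% = 56.7%.
Duty = £444,856.32 × 56.7% = £252,233.53.
Line 3 (C-664, Karay, 2,735 kg, £541,393.25):
Base rate for C-664 is 11.5%.
Duty = £541,393.25 × 11.5% = £62,260.22.
Total = £46,116.16 + £252,233.53 + £62,260.22 = £360,609.91.

£360,609.91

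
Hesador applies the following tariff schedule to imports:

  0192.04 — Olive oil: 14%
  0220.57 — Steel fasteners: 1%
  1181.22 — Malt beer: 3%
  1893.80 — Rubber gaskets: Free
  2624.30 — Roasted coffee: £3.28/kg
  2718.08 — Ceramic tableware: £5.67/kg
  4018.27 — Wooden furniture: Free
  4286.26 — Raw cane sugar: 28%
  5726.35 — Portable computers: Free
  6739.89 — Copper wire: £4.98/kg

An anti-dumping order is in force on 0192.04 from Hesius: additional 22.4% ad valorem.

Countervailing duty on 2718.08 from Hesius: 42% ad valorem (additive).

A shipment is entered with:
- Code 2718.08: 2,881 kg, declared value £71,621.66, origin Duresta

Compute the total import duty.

Line 1 (2718.08, Duresta, 2,881 kg, £71,621.66):
Base rate for 2718.08 is £5.67/kg.
The additional-duty order on 2718.08 targets Hesius, not Duresta; it does not apply.
Duty = 2,881 × £5.67 = £16,335.27.

£16,335.27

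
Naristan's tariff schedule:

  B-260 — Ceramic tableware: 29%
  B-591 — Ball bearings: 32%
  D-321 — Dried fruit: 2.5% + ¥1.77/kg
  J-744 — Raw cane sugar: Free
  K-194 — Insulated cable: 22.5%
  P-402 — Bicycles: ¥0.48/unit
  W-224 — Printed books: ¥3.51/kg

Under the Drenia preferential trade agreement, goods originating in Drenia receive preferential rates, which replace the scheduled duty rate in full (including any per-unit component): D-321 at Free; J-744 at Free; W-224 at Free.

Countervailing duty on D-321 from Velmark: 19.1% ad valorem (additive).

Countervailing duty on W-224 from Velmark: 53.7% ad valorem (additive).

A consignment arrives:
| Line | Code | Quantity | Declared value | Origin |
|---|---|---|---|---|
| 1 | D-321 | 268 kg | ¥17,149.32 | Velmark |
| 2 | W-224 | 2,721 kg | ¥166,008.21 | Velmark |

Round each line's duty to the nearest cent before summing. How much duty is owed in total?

¥102,875.73

Line 1 (D-321, Velmark, 268 kg, ¥17,149.32):
Base rate for D-321 is 2.5% + ¥1.77/kg.
D-321 has an FTA preferential rate, but origin Velmark is not Drenia; base rate stands.
Additional duty on D-321 from Velmark: +19.1%. Applied ad valorem rate: 2.5% + 19.1% = 21.6%.
Duty = ¥17,149.32 × 21.6% + 268 × ¥1.77 = ¥4,178.61.
Line 2 (W-224, Velmark, 2,721 kg, ¥166,008.21):
Base rate for W-224 is ¥3.51/kg.
W-224 has an FTA preferential rate, but origin Velmark is not Drenia; base rate stands.
Additional duty on W-224 from Velmark: +53.7% ad valorem. Applied ad valorem rate = 53.7%.
Duty = ¥166,008.21 × 53.7% + 2,721 × ¥3.51 = ¥98,697.12.
Total = ¥4,178.61 + ¥98,697.12 = ¥102,875.73.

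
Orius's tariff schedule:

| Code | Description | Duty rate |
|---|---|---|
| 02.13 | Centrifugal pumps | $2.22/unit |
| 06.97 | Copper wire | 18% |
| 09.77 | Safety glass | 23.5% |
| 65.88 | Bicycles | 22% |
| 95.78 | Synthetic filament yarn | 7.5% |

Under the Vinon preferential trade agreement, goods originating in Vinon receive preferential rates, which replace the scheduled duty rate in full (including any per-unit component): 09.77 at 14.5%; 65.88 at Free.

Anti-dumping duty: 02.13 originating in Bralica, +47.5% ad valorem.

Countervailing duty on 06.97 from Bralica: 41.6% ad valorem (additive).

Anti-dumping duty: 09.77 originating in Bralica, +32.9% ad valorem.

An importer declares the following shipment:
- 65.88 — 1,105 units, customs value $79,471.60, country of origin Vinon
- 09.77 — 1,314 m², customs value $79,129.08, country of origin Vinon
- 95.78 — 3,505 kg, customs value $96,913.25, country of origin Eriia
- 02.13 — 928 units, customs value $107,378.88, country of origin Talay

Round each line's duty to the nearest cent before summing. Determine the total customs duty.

Line 1 (65.88, Vinon, 1,105 units, $79,471.60):
Base rate for 65.88 is 22%.
Origin Vinon qualifies under the Orius–Vinon agreement and 65.88 is covered: preferential rate Free applies instead.
Duty = $79,471.60 × 0% = $0.00.
Line 2 (09.77, Vinon, 1,314 m², $79,129.08):
Base rate for 09.77 is 23.5%.
Origin Vinon qualifies under the Orius–Vinon agreement and 09.77 is covered: preferential rate 14.5% applies instead.
The additional-duty order on 09.77 targets Bralica, not Vinon; it does not apply.
Duty = $79,129.08 × 14.5% = $11,473.72.
Line 3 (95.78, Eriia, 3,505 kg, $96,913.25):
Base rate for 95.78 is 7.5%.
Duty = $96,913.25 × 7.5% = $7,268.49.
Line 4 (02.13, Talay, 928 units, $107,378.88):
Base rate for 02.13 is $2.22/unit.
The additional-duty order on 02.13 targets Bralica, not Talay; it does not apply.
Duty = 928 × $2.22 = $2,060.16.
Total = $0.00 + $11,473.72 + $7,268.49 + $2,060.16 = $20,802.37.

$20,802.37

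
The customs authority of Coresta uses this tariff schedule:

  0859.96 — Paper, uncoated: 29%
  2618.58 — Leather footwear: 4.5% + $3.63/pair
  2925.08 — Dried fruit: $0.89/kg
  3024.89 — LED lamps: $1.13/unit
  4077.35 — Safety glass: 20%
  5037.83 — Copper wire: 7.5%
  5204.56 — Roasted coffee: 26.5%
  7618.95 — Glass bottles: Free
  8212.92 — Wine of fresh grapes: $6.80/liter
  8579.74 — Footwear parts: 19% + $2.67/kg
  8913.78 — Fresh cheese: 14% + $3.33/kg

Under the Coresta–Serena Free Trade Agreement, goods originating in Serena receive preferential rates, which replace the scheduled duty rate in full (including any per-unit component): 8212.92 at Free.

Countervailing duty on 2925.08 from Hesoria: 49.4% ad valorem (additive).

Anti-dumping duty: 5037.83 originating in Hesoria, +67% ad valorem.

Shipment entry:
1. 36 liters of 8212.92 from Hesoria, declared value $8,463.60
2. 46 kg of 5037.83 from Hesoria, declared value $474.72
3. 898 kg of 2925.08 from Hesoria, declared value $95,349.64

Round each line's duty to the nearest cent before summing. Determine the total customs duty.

Line 1 (8212.92, Hesoria, 36 liters, $8,463.60):
Base rate for 8212.92 is $6.80/liter.
8212.92 has an FTA preferential rate, but origin Hesoria is not Serena; base rate stands.
Duty = 36 × $6.80 = $244.80.
Line 2 (5037.83, Hesoria, 46 kg, $474.72):
Base rate for 5037.83 is 7.5%.
Additional duty on 5037.83 from Hesoria: +67%. Applied ad valorem rate: 7.5% + 67% = 74.5%.
Duty = $474.72 × 74.5% = $353.67.
Line 3 (2925.08, Hesoria, 898 kg, $95,349.64):
Base rate for 2925.08 is $0.89/kg.
Additional duty on 2925.08 from Hesoria: +49.4% ad valorem. Applied ad valorem rate = 49.4%.
Duty = $95,349.64 × 49.4% + 898 × $0.89 = $47,901.94.
Total = $244.80 + $353.67 + $47,901.94 = $48,500.41.

$48,500.41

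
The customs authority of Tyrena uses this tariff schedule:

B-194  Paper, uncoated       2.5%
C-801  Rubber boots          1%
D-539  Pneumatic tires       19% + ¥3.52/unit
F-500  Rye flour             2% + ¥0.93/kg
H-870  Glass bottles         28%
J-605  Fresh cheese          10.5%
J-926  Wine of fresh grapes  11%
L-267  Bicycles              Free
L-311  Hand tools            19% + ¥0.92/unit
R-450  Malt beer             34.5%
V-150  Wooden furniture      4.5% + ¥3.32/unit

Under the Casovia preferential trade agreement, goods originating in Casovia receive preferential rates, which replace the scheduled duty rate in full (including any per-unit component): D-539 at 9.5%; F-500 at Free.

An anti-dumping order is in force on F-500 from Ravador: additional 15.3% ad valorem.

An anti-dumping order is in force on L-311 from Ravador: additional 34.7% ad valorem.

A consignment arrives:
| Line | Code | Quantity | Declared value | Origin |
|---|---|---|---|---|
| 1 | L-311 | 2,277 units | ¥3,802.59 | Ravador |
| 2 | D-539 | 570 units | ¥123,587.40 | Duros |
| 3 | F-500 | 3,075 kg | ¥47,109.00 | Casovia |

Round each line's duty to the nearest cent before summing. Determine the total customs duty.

¥29,624.84

Line 1 (L-311, Ravador, 2,277 units, ¥3,802.59):
Base rate for L-311 is 19% + ¥0.92/unit.
Additional duty on L-311 from Ravador: +34.7%. Applied ad valorem rate: 19% + 34.7% = 53.7%.
Duty = ¥3,802.59 × 53.7% + 2,277 × ¥0.92 = ¥4,136.83.
Line 2 (D-539, Duros, 570 units, ¥123,587.40):
Base rate for D-539 is 19% + ¥3.52/unit.
D-539 has an FTA preferential rate, but origin Duros is not Casovia; base rate stands.
Duty = ¥123,587.40 × 19% + 570 × ¥3.52 = ¥25,488.01.
Line 3 (F-500, Casovia, 3,075 kg, ¥47,109.00):
Base rate for F-500 is 2% + ¥0.93/kg.
Origin Casovia qualifies under the Tyrena–Casovia agreement and F-500 is covered: preferential rate Free applies instead.
The additional-duty order on F-500 targets Ravador, not Casovia; it does not apply.
Duty = ¥47,109.00 × 0% = ¥0.00.
Total = ¥4,136.83 + ¥25,488.01 + ¥0.00 = ¥29,624.84.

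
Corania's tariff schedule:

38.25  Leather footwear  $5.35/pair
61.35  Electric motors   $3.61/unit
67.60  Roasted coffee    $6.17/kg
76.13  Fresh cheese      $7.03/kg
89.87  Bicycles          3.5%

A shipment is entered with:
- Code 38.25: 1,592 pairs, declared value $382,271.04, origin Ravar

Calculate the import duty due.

Line 1 (38.25, Ravar, 1,592 pairs, $382,271.04):
Base rate for 38.25 is $5.35/pair.
Duty = 1,592 × $5.35 = $8,517.20.

$8,517.20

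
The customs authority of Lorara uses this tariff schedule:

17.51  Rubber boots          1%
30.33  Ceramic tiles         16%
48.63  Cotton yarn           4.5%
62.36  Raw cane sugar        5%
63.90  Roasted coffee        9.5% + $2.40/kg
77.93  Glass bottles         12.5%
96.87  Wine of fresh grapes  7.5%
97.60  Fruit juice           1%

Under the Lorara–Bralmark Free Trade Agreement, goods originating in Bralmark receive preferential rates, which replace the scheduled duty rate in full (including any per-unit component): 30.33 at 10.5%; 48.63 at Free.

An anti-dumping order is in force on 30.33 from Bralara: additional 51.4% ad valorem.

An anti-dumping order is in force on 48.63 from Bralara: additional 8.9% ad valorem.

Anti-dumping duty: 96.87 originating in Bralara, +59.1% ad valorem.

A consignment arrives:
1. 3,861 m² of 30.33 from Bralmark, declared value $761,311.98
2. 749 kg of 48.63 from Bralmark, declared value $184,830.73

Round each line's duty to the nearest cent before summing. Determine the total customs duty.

Line 1 (30.33, Bralmark, 3,861 m², $761,311.98):
Base rate for 30.33 is 16%.
Origin Bralmark qualifies under the Lorara–Bralmark agreement and 30.33 is covered: preferential rate 10.5% applies instead.
The additional-duty order on 30.33 targets Bralara, not Bralmark; it does not apply.
Duty = $761,311.98 × 10.5% = $79,937.76.
Line 2 (48.63, Bralmark, 749 kg, $184,830.73):
Base rate for 48.63 is 4.5%.
Origin Bralmark qualifies under the Lorara–Bralmark agreement and 48.63 is covered: preferential rate Free applies instead.
The additional-duty order on 48.63 targets Bralara, not Bralmark; it does not apply.
Duty = $184,830.73 × 0% = $0.00.
Total = $79,937.76 + $0.00 = $79,937.76.

$79,937.76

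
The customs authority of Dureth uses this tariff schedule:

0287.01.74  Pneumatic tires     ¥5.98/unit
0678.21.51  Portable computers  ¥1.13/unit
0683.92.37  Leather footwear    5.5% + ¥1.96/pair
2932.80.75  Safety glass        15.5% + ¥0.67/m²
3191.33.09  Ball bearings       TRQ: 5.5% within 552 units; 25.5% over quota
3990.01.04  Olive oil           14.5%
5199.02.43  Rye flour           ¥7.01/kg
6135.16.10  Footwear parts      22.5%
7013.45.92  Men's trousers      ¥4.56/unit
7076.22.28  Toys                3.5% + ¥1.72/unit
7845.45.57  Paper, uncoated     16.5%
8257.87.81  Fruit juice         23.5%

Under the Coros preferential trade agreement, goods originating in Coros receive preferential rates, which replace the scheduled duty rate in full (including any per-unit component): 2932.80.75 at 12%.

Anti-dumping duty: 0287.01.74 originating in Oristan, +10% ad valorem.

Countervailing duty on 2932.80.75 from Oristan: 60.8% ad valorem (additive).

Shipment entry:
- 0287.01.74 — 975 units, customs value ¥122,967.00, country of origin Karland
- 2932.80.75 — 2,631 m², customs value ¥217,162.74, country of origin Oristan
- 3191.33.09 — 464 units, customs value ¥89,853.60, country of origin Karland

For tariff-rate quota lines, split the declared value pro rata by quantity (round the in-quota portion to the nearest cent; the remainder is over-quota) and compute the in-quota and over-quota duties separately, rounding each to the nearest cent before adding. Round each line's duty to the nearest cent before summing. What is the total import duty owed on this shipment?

Line 1 (0287.01.74, Karland, 975 units, ¥122,967.00):
Base rate for 0287.01.74 is ¥5.98/unit.
The additional-duty order on 0287.01.74 targets Oristan, not Karland; it does not apply.
Duty = 975 × ¥5.98 = ¥5,830.50.
Line 2 (2932.80.75, Oristan, 2,631 m², ¥217,162.74):
Base rate for 2932.80.75 is 15.5% + ¥0.67/m².
2932.80.75 has an FTA preferential rate, but origin Oristan is not Coros; base rate stands.
Additional duty on 2932.80.75 from Oristan: +60.8%. Applied ad valorem rate: 15.5% + 60.8% = 76.3%.
Duty = ¥217,162.74 × 76.3% + 2,631 × ¥0.67 = ¥167,457.94.
Line 3 (3191.33.09, Karland, 464 units, ¥89,853.60):
Code 3191.33.09 is under a tariff-rate quota (threshold 552 units). Quantity 464 units is within the quota, so the in-quota rate 5.5% applies to the full value.
Duty = ¥89,853.60 × 5.5% = ¥4,941.95.
Total = ¥5,830.50 + ¥167,457.94 + ¥4,941.95 = ¥178,230.39.

¥178,230.39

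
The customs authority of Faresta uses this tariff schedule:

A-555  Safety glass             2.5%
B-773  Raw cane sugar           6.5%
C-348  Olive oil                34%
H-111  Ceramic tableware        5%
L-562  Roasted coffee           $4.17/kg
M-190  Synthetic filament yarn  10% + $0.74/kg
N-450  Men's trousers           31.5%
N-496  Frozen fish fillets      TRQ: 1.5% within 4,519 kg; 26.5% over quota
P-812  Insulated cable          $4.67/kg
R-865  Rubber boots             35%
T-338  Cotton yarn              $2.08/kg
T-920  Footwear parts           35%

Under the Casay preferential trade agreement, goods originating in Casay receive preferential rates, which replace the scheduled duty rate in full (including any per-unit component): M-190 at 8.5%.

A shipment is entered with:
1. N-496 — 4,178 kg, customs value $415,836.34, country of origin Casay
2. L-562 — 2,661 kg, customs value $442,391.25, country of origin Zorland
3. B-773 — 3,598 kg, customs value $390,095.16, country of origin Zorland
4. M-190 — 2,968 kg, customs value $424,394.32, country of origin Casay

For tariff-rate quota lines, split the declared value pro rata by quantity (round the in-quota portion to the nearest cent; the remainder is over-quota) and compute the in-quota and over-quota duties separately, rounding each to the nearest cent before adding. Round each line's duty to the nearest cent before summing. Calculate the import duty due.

Line 1 (N-496, Casay, 4,178 kg, $415,836.34):
Code N-496 is under a tariff-rate quota (threshold 4,519 kg). Quantity 4,178 kg is within the quota, so the in-quota rate 1.5% applies to the full value.
Duty = $415,836.34 × 1.5% = $6,237.55.
Line 2 (L-562, Zorland, 2,661 kg, $442,391.25):
Base rate for L-562 is $4.17/kg.
Duty = 2,661 × $4.17 = $11,096.37.
Line 3 (B-773, Zorland, 3,598 kg, $390,095.16):
Base rate for B-773 is 6.5%.
Duty = $390,095.16 × 6.5% = $25,356.19.
Line 4 (M-190, Casay, 2,968 kg, $424,394.32):
Base rate for M-190 is 10% + $0.74/kg.
Origin Casay qualifies under the Faresta–Casay agreement and M-190 is covered: preferential rate 8.5% applies instead.
Duty = $424,394.32 × 8.5% = $36,073.52.
Total = $6,237.55 + $11,096.37 + $25,356.19 + $36,073.52 = $78,763.63.

$78,763.63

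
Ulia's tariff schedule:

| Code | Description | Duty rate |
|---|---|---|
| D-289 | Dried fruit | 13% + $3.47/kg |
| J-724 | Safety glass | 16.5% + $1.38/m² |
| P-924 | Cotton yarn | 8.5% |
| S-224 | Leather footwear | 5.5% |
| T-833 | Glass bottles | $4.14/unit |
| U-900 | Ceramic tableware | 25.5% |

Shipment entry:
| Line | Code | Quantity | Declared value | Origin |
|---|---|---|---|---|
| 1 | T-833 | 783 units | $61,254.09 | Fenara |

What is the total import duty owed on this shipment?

$3,241.62

Line 1 (T-833, Fenara, 783 units, $61,254.09):
Base rate for T-833 is $4.14/unit.
Duty = 783 × $4.14 = $3,241.62.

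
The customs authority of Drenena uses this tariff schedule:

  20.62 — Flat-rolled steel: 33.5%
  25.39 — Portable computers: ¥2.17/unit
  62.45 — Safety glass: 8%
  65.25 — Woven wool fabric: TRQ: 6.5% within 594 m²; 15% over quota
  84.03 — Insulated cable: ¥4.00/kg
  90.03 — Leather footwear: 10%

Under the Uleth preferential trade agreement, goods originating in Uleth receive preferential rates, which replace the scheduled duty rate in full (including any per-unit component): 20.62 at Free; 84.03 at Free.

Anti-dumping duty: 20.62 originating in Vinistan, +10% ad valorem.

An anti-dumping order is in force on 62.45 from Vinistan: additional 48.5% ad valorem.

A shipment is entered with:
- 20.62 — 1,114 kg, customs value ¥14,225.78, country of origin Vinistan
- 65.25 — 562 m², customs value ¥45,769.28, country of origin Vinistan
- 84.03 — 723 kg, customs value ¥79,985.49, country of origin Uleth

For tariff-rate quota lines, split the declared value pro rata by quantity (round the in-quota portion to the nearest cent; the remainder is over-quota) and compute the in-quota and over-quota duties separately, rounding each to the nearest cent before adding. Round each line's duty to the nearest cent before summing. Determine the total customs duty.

Line 1 (20.62, Vinistan, 1,114 kg, ¥14,225.78):
Base rate for 20.62 is 33.5%.
20.62 has an FTA preferential rate, but origin Vinistan is not Uleth; base rate stands.
Additional duty on 20.62 from Vinistan: +10%. Applied ad valorem rate: 33.5% + 10% = 43.5%.
Duty = ¥14,225.78 × 43.5% = ¥6,188.21.
Line 2 (65.25, Vinistan, 562 m², ¥45,769.28):
Code 65.25 is under a tariff-rate quota (threshold 594 m²). Quantity 562 m² is within the quota, so the in-quota rate 6.5% applies to the full value.
Duty = ¥45,769.28 × 6.5% = ¥2,975.00.
Line 3 (84.03, Uleth, 723 kg, ¥79,985.49):
Base rate for 84.03 is ¥4.00/kg.
Origin Uleth qualifies under the Drenena–Uleth agreement and 84.03 is covered: preferential rate Free applies instead.
Duty = ¥79,985.49 × 0% = ¥0.00.
Total = ¥6,188.21 + ¥2,975.00 + ¥0.00 = ¥9,163.21.

¥9,163.21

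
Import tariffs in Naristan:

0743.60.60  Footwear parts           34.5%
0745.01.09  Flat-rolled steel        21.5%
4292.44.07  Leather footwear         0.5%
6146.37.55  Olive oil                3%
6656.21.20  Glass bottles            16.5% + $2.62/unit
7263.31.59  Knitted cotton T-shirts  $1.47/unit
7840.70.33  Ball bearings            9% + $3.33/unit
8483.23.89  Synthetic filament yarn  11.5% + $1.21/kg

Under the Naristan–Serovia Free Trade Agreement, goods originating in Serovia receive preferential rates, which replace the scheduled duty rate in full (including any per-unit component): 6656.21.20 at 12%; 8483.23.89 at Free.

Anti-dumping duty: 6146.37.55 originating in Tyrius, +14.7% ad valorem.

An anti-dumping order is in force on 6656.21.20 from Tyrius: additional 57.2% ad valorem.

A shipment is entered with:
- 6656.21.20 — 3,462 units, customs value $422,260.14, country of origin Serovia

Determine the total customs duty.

$50,671.22

Line 1 (6656.21.20, Serovia, 3,462 units, $422,260.14):
Base rate for 6656.21.20 is 16.5% + $2.62/unit.
Origin Serovia qualifies under the Naristan–Serovia agreement and 6656.21.20 is covered: preferential rate 12% applies instead.
The additional-duty order on 6656.21.20 targets Tyrius, not Serovia; it does not apply.
Duty = $422,260.14 × 12% = $50,671.22.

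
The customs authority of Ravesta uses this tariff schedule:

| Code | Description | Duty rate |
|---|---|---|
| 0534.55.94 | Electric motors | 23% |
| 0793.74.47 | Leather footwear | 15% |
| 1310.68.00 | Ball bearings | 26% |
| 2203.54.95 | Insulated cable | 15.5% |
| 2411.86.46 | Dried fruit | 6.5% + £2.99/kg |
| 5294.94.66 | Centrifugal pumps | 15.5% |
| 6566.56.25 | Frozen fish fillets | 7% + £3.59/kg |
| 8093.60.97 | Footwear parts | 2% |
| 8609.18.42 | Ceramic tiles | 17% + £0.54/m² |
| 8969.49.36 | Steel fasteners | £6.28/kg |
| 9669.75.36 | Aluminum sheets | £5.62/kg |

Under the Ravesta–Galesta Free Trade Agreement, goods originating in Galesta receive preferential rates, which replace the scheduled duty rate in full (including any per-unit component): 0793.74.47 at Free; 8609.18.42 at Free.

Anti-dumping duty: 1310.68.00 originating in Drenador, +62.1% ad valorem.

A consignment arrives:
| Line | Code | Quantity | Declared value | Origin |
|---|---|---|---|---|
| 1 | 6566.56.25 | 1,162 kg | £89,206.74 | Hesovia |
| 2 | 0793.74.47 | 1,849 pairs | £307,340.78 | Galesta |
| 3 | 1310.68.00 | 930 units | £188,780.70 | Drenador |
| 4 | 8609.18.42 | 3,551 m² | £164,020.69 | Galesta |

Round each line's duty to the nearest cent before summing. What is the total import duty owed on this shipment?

Line 1 (6566.56.25, Hesovia, 1,162 kg, £89,206.74):
Base rate for 6566.56.25 is 7% + £3.59/kg.
Duty = £89,206.74 × 7% + 1,162 × £3.59 = £10,416.05.
Line 2 (0793.74.47, Galesta, 1,849 pairs, £307,340.78):
Base rate for 0793.74.47 is 15%.
Origin Galesta qualifies under the Ravesta–Galesta agreement and 0793.74.47 is covered: preferential rate Free applies instead.
Duty = £307,340.78 × 0% = £0.00.
Line 3 (1310.68.00, Drenador, 930 units, £188,780.70):
Base rate for 1310.68.00 is 26%.
Additional duty on 1310.68.00 from Drenador: +62.1%. Applied ad valorem rate: 26% + 62.1% = 88.1%.
Duty = £188,780.70 × 88.1% = £166,315.80.
Line 4 (8609.18.42, Galesta, 3,551 m², £164,020.69):
Base rate for 8609.18.42 is 17% + £0.54/m².
Origin Galesta qualifies under the Ravesta–Galesta agreement and 8609.18.42 is covered: preferential rate Free applies instead.
Duty = £164,020.69 × 0% = £0.00.
Total = £10,416.05 + £0.00 + £166,315.80 + £0.00 = £176,731.85.

£176,731.85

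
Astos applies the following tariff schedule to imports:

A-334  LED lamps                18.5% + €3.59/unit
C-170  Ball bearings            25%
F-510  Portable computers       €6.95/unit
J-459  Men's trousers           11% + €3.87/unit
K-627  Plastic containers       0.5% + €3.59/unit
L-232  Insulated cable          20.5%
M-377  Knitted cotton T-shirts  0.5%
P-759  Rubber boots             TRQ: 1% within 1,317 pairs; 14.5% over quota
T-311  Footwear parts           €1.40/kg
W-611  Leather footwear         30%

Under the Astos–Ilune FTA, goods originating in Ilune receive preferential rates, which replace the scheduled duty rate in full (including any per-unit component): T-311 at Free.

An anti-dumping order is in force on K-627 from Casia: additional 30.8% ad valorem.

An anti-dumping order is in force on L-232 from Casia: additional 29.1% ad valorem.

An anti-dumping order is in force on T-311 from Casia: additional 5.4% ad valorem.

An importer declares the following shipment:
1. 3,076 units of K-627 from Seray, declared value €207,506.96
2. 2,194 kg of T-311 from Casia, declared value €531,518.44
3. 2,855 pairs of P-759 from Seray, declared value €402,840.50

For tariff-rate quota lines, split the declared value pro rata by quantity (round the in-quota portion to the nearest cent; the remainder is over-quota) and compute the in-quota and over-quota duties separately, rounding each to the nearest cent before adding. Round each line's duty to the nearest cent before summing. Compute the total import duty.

€77,178.97

Line 1 (K-627, Seray, 3,076 units, €207,506.96):
Base rate for K-627 is 0.5% + €3.59/unit.
The additional-duty order on K-627 targets Casia, not Seray; it does not apply.
Duty = €207,506.96 × 0.5% + 3,076 × €3.59 = €12,080.37.
Line 2 (T-311, Casia, 2,194 kg, €531,518.44):
Base rate for T-311 is €1.40/kg.
T-311 has an FTA preferential rate, but origin Casia is not Ilune; base rate stands.
Additional duty on T-311 from Casia: +5.4% ad valorem. Applied ad valorem rate = 5.4%.
Duty = €531,518.44 × 5.4% + 2,194 × €1.40 = €31,773.60.
Line 3 (P-759, Seray, 2,855 pairs, €402,840.50):
Code P-759 is under a tariff-rate quota (threshold 1,317 pairs). In-quota: 1,317 pairs at 1%; over-quota: 1,538 pairs at 14.5%.
Pro-rata value split: in-quota = €402,840.50 × 1,317/2,855 = €185,828.70; over-quota = €402,840.50 − €185,828.70 = €217,011.80.
In-quota duty = €185,828.70 × 1% = €1,858.29. Over-quota duty = €217,011.80 × 14.5% = €31,466.71.
Line duty = €1,858.29 + €31,466.71 = €33,325.00.
Total = €12,080.37 + €31,773.60 + €33,325.00 = €77,178.97.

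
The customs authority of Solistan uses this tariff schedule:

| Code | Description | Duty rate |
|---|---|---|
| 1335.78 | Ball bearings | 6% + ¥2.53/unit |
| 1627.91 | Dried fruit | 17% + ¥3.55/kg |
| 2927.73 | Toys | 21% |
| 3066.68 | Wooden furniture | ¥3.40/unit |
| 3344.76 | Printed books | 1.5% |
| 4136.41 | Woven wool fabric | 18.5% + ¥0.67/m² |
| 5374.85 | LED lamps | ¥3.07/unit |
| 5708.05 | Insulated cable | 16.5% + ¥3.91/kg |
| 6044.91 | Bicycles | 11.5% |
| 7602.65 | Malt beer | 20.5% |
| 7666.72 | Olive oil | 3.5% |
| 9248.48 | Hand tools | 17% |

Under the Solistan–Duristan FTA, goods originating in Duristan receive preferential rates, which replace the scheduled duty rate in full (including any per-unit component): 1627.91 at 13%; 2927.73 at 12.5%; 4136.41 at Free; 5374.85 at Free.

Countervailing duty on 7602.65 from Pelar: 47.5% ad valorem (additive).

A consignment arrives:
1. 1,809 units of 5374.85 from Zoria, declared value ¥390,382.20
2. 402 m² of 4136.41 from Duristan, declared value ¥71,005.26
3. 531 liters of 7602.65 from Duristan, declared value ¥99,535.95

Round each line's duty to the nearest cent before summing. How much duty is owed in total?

Line 1 (5374.85, Zoria, 1,809 units, ¥390,382.20):
Base rate for 5374.85 is ¥3.07/unit.
5374.85 has an FTA preferential rate, but origin Zoria is not Duristan; base rate stands.
Duty = 1,809 × ¥3.07 = ¥5,553.63.
Line 2 (4136.41, Duristan, 402 m², ¥71,005.26):
Base rate for 4136.41 is 18.5% + ¥0.67/m².
Origin Duristan qualifies under the Solistan–Duristan agreement and 4136.41 is covered: preferential rate Free applies instead.
Duty = ¥71,005.26 × 0% = ¥0.00.
Line 3 (7602.65, Duristan, 531 liters, ¥99,535.95):
Base rate for 7602.65 is 20.5%.
Origin Duristan is the FTA partner but 7602.65 is not on the preference list; base rate stands.
The additional-duty order on 7602.65 targets Pelar, not Duristan; it does not apply.
Duty = ¥99,535.95 × 20.5% = ¥20,404.87.
Total = ¥5,553.63 + ¥0.00 + ¥20,404.87 = ¥25,958.50.

¥25,958.50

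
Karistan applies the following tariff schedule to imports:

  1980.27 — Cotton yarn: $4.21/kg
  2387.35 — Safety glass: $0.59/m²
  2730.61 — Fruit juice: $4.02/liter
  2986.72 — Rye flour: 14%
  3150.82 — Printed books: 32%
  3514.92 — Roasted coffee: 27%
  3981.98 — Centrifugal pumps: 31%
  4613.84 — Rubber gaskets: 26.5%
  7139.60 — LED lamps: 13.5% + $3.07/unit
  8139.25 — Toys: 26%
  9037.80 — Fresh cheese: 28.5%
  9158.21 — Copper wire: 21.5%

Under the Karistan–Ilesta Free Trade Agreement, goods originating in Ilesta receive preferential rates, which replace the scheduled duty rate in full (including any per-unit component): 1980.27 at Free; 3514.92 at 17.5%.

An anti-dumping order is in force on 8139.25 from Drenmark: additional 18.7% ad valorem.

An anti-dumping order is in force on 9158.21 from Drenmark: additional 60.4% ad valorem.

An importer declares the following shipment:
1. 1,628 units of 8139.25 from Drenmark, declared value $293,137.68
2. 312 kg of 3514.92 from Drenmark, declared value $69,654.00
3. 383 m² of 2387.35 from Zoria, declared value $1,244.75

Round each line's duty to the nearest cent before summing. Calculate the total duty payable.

$150,065.09

Line 1 (8139.25, Drenmark, 1,628 units, $293,137.68):
Base rate for 8139.25 is 26%.
Additional duty on 8139.25 from Drenmark: +18.7%. Applied ad valorem rate: 26% + 18.7% = 44.7%.
Duty = $293,137.68 × 44.7% = $131,032.54.
Line 2 (3514.92, Drenmark, 312 kg, $69,654.00):
Base rate for 3514.92 is 27%.
3514.92 has an FTA preferential rate, but origin Drenmark is not Ilesta; base rate stands.
Duty = $69,654.00 × 27% = $18,806.58.
Line 3 (2387.35, Zoria, 383 m², $1,244.75):
Base rate for 2387.35 is $0.59/m².
Duty = 383 × $0.59 = $225.97.
Total = $131,032.54 + $18,806.58 + $225.97 = $150,065.09.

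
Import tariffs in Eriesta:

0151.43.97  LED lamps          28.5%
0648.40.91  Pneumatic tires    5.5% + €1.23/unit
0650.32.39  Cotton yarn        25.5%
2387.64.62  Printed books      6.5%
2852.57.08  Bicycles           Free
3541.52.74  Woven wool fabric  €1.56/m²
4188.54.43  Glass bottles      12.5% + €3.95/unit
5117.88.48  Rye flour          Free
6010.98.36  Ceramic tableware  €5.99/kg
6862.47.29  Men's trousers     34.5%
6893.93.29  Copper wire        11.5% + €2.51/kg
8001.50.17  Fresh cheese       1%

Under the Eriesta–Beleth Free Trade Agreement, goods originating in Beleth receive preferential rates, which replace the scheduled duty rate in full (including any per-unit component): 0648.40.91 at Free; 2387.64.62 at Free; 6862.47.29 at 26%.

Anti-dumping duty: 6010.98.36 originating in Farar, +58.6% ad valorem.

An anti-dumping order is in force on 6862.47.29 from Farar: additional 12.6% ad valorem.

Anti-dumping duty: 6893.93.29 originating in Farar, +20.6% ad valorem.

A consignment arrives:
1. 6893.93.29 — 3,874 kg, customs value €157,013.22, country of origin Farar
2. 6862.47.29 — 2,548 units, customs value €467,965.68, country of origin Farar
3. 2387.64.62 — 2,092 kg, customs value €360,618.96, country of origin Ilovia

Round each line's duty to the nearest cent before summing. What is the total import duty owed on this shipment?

€303,977.05

Line 1 (6893.93.29, Farar, 3,874 kg, €157,013.22):
Base rate for 6893.93.29 is 11.5% + €2.51/kg.
Additional duty on 6893.93.29 from Farar: +20.6%. Applied ad valorem rate: 11.5% + 20.6% = 32.1%.
Duty = €157,013.22 × 32.1% + 3,874 × €2.51 = €60,124.98.
Line 2 (6862.47.29, Farar, 2,548 units, €467,965.68):
Base rate for 6862.47.29 is 34.5%.
6862.47.29 has an FTA preferential rate, but origin Farar is not Beleth; base rate stands.
Additional duty on 6862.47.29 from Farar: +12.6%. Applied ad valorem rate: 34.5% + 12.6% = 47.1%.
Duty = €467,965.68 × 47.1% = €220,411.84.
Line 3 (2387.64.62, Ilovia, 2,092 kg, €360,618.96):
Base rate for 2387.64.62 is 6.5%.
2387.64.62 has an FTA preferential rate, but origin Ilovia is not Beleth; base rate stands.
Duty = €360,618.96 × 6.5% = €23,440.23.
Total = €60,124.98 + €220,411.84 + €23,440.23 = €303,977.05.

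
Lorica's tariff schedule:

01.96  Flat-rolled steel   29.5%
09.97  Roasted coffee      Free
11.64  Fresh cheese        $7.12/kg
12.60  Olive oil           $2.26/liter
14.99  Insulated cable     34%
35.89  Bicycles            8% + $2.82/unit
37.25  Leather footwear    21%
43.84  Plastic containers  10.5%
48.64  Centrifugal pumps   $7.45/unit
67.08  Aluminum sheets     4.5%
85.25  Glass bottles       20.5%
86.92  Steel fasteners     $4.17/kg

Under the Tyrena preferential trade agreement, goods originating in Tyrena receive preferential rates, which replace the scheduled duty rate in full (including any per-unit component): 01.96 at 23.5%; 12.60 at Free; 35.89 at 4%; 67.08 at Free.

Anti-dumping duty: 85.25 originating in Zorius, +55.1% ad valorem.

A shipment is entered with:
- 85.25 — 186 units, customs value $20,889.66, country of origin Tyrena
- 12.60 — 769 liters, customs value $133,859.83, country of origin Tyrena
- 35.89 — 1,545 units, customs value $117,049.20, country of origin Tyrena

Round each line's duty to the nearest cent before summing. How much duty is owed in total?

Line 1 (85.25, Tyrena, 186 units, $20,889.66):
Base rate for 85.25 is 20.5%.
Origin Tyrena is the FTA partner but 85.25 is not on the preference list; base rate stands.
The additional-duty order on 85.25 targets Zorius, not Tyrena; it does not apply.
Duty = $20,889.66 × 20.5% = $4,282.38.
Line 2 (12.60, Tyrena, 769 liters, $133,859.83):
Base rate for 12.60 is $2.26/liter.
Origin Tyrena qualifies under the Lorica–Tyrena agreement and 12.60 is covered: preferential rate Free applies instead.
Duty = $133,859.83 × 0% = $0.00.
Line 3 (35.89, Tyrena, 1,545 units, $117,049.20):
Base rate for 35.89 is 8% + $2.82/unit.
Origin Tyrena qualifies under the Lorica–Tyrena agreement and 35.89 is covered: preferential rate 4% applies instead.
Duty = $117,049.20 × 4% = $4,681.97.
Total = $4,282.38 + $0.00 + $4,681.97 = $8,964.35.

$8,964.35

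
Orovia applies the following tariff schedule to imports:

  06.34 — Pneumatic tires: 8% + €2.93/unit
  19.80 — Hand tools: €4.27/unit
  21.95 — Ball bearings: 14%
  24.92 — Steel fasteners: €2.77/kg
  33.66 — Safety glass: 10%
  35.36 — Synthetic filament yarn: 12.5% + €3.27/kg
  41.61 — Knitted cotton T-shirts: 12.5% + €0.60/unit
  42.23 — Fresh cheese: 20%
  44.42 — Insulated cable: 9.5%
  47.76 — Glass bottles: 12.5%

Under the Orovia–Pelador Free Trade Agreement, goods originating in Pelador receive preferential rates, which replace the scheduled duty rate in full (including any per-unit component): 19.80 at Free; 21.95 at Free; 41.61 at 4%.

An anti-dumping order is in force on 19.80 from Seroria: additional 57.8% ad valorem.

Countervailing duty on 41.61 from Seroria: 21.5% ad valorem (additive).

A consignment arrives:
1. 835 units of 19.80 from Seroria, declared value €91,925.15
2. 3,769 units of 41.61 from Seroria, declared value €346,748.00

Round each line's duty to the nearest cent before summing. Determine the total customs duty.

€176,853.91

Line 1 (19.80, Seroria, 835 units, €91,925.15):
Base rate for 19.80 is €4.27/unit.
19.80 has an FTA preferential rate, but origin Seroria is not Pelador; base rate stands.
Additional duty on 19.80 from Seroria: +57.8% ad valorem. Applied ad valorem rate = 57.8%.
Duty = €91,925.15 × 57.8% + 835 × €4.27 = €56,698.19.
Line 2 (41.61, Seroria, 3,769 units, €346,748.00):
Base rate for 41.61 is 12.5% + €0.60/unit.
41.61 has an FTA preferential rate, but origin Seroria is not Pelador; base rate stands.
Additional duty on 41.61 from Seroria: +21.5%. Applied ad valorem rate: 12.5% + 21.5% = 34%.
Duty = €346,748.00 × 34% + 3,769 × €0.60 = €120,155.72.
Total = €56,698.19 + €120,155.72 = €176,853.91.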